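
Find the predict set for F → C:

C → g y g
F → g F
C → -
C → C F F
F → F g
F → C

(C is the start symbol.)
PREDICT(F → C) = (FIRST(RHS) \ {ε}) ∪ (FOLLOW(F) if ε ∈ FIRST(RHS), i.e. RHS ⇒* ε)
FIRST(C) = { '-', 'g' }
FIRST(C) = { '-', 'g' }
ε ∉ FIRST(C), so FOLLOW(F) is not added.
PREDICT(F → C) = { '-', 'g' }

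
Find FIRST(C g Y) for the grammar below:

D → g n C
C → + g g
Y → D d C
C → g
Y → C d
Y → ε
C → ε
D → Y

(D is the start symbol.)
{ '+', 'g' }

FIRST sets of the non-terminals involved (from the grammar, by fixed-point iteration):
  FIRST(C) = { '+', 'g', ε }

To compute FIRST(C g Y), process the symbols left to right:
Symbol C is a non-terminal. Add FIRST(C) \ {ε} = { '+', 'g' }
C is nullable (ε ∈ FIRST(C)), continue to the next symbol.
Symbol g is a terminal. Add 'g' and stop.
FIRST(C g Y) = { '+', 'g' }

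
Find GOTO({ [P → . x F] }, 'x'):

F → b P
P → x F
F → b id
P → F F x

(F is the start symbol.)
GOTO(I, 'x') = CLOSURE({ [A → αX.β] : [A → α.Xβ] ∈ I, X = 'x' })

Items with dot before 'x', with the dot advanced:
  [P → . x F] → [P → x . F]
Closure of the advanced items:
  [P → x . F] has the dot before F: add [F → . b P], [F → . b id]

GOTO = { [F → . b P], [F → . b id], [P → x . F] }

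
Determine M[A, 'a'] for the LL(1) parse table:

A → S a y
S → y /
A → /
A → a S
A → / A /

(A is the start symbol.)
A → a S

To find M[A, 'a'], we find productions for A where 'a' is in the predict set (PREDICT(N → α) = (FIRST(α) \ {ε}) ∪ (FOLLOW(N) if α ⇒* ε)).

Relevant sets:
  FIRST(S) = { 'y' }

A → S a y: PREDICT = { 'y' }
A → /: PREDICT = { '/' }
A → a S: PREDICT = { 'a' }
  'a' is in predict set, so this production goes in M[A, 'a']
A → / A /: PREDICT = { '/' }

M[A, 'a'] = A → a S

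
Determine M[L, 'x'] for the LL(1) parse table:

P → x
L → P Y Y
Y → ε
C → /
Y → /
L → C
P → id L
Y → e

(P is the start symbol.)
L → P Y Y

To find M[L, 'x'], we find productions for L where 'x' is in the predict set (PREDICT(N → α) = (FIRST(α) \ {ε}) ∪ (FOLLOW(N) if α ⇒* ε)).

Relevant sets:
  FIRST(P) = { 'id', 'x' }
  FIRST(C) = { '/' }

L → P Y Y: PREDICT = { 'id', 'x' }
  'x' is in predict set, so this production goes in M[L, 'x']
L → C: PREDICT = { '/' }

M[L, 'x'] = L → P Y Y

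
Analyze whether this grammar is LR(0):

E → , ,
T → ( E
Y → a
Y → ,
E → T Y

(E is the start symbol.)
Yes, the grammar is LR(0)

A grammar is LR(0) if no state in the canonical LR(0) collection has:
  - both a shift item (dot before a terminal) and a complete item (shift-reduce conflict), or
  - two or more complete items (reduce-reduce conflict; the accept item [E' → E .] counts as a complete item here).

Augment with E' → E and build the canonical LR(0) collection (I0 = CLOSURE({[E' → . E]}), then GOTO on every symbol after a dot until no new states appear). It has 10 states:
  I0: { [E → . , ,], [E → . T Y], [E' → . E], [T → . ( E] }  — shift
  I1: { [E → . , ,], [E → . T Y], [T → ( . E], [T → . ( E] }  — shift
  I2: { [E → , . ,] }  — shift
  I3: { [E' → E .] }  — accept
  I4: { [E → T . Y], [Y → . ,], [Y → . a] }  — shift
  I5: { [Y → , .] }  — reduce
  I6: { [E → T Y .] }  — reduce
  I7: { [Y → a .] }  — reduce
  I8: { [E → , , .] }  — reduce
  I9: { [T → ( E .] }  — reduce

Every state is either a pure shift/goto state or contains exactly one complete item and nothing to shift — no conflicts. The grammar is LR(0).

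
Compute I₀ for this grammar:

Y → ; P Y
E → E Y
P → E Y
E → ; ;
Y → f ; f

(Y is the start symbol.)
First, augment the grammar with Y' → Y
I₀ = CLOSURE({ [Y' → . Y] }):
  [Y' → . Y] has the dot before Y: add [Y → . ; P Y], [Y → . f ; f]
No further items can be added.

I₀ = { [Y → . ; P Y], [Y → . f ; f], [Y' → . Y] }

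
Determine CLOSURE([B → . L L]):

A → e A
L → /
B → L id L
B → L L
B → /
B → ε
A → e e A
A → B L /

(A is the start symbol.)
{ [B → . L L], [L → . /] }

Start with: [B → . L L]
  [B → . L L] has the dot before L: add [L → . /]
No further items can be added.

CLOSURE = { [B → . L L], [L → . /] }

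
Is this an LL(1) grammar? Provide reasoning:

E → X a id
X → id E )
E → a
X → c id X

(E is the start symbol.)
Yes, the grammar is LL(1).

Relevant sets:
  FIRST(X) = { 'c', 'id' }

For E:
  PREDICT(E → X a id) = { 'c', 'id' }
  PREDICT(E → a) = { 'a' }
For X:
  PREDICT(X → id E ')') = { 'id' }
  PREDICT(X → c id X) = { 'c' }

All predict sets are disjoint. The grammar IS LL(1).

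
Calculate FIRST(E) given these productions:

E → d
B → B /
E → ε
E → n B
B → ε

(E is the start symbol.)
{ 'd', 'n', ε }

To compute FIRST(E), examine every production with E on the left-hand side, reading each right-hand side left to right until a non-nullable symbol is reached.

From E → d:
  - d is a terminal: add 'd' and stop
From E → ε:
  - ε-production, so ε ∈ FIRST(E)
From E → n B:
  - n is a terminal: add 'n' and stop

Collecting: FIRST(E) = { 'd', 'n', ε }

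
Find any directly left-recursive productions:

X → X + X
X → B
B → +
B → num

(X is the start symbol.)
Yes, X is left-recursive

X → X + X: LEFT RECURSIVE (starts with X)
X → B: starts with B
B → +: starts with '+'
B → num: starts with num

The grammar has direct left recursion on: X.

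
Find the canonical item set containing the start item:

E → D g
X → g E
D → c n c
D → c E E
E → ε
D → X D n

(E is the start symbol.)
{ [D → . X D n], [D → . c E E], [D → . c n c], [E → . D g], [E → .], [E' → . E], [X → . g E] }

First, augment the grammar with E' → E
I₀ = CLOSURE({ [E' → . E] }):
  [E' → . E] has the dot before E: add [E → . D g], [E → .]
  [E → . D g] has the dot before D: add [D → . c n c], [D → . c E E], [D → . X D n]
  [D → . X D n] has the dot before X: add [X → . g E]
No further items can be added.

I₀ = { [D → . X D n], [D → . c E E], [D → . c n c], [E → . D g], [E → .], [E' → . E], [X → . g E] }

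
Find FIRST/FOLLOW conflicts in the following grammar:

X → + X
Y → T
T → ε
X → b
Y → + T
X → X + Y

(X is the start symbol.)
Yes. Y → '+' T with FOLLOW(Y) on { '+' }

A FIRST/FOLLOW conflict occurs when a non-terminal N has a nullable alternative N → β (β ⇒* ε) and another alternative N → α with FIRST(α) ∩ FOLLOW(N) ≠ ∅: on such a lookahead the parser cannot decide between expanding α and letting N vanish via β.

Nullable non-terminals: T, Y.
FIRST sets used below: FIRST(T) = { ε }
T has a nullable alternative but only one production, so nothing to check.

Y: nullable alternative(s) Y → T; FOLLOW(Y) = { $, '+' }
  Y → T: FIRST \ {ε} = { } — this is the only nullable alternative, skip
  Y → + T: FIRST \ {ε} = { '+' } — overlaps FOLLOW(Y) on { '+' }: CONFLICT

X has no nullable alternative, so no FIRST/FOLLOW check is needed there.

So the grammar has 1 FIRST/FOLLOW conflict (marked CONFLICT above).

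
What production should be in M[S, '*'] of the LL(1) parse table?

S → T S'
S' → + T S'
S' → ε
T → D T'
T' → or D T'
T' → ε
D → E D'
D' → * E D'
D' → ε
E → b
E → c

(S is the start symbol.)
To find M[S, '*'], we find productions for S where '*' is in the predict set (PREDICT(N → α) = (FIRST(α) \ {ε}) ∪ (FOLLOW(N) if α ⇒* ε)).

Relevant sets:
  FIRST(T) = { 'b', 'c' }

S → T S': PREDICT = { 'b', 'c' }

M[S, '*'] is empty (no production applies)

Answer: Empty (error entry)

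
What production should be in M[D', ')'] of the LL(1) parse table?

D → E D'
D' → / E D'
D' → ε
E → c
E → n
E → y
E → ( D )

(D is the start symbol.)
D' → ε

To find M[D', ')'], we find productions for D' where ')' is in the predict set (PREDICT(N → α) = (FIRST(α) \ {ε}) ∪ (FOLLOW(N) if α ⇒* ε)).

Relevant sets:
  FOLLOW(D') = { $, ')' }

D' → / E D': PREDICT = { '/' }
D' → ε: PREDICT = { $, ')' }
  ')' is in predict set, so this production goes in M[D', ')']

M[D', ')'] = D' → ε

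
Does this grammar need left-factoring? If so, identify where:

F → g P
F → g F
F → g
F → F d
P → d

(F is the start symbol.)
Left-factoring is needed when two productions for the same non-terminal
share a common prefix on the right-hand side.

Productions for F:
  F → g P
  F → g F
  F → g
  F → F d

Found common prefix 'g' in productions for F

Answer: Yes, F has productions with common prefix 'g'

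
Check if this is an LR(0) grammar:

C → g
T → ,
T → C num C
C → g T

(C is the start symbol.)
No. Shift-reduce conflict between [C → g .] and [C → . g]

Augment with C' → C and build the canonical LR(0) collection (I0 = CLOSURE({[C' → . C]}), then GOTO on every symbol after a dot until no new states appear). It has 8 states:
  I0: { [C → . g T], [C → . g], [C' → . C] }  — shift
  I1: { [C' → C .] }  — accept
  I2: { [C → . g T], [C → . g], [C → g . T], [C → g .], [T → . ,], [T → . C num C] }  — shift, reduce
  I3: { [T → , .] }  — reduce
  I4: { [T → C . num C] }  — shift
  I5: { [C → g T .] }  — reduce
  I6: { [C → . g T], [C → . g], [T → C num . C] }  — shift
  I7: { [T → C num C .] }  — reduce

Conflict in state I2:
  Shift-reduce conflict between [C → g .] and [C → . g]
So the grammar is NOT LR(0).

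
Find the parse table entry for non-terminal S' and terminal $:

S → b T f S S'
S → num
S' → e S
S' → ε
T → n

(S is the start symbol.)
S' → ε

To find M[S', $], we find productions for S' where $ is in the predict set (PREDICT(N → α) = (FIRST(α) \ {ε}) ∪ (FOLLOW(N) if α ⇒* ε)).

Relevant sets:
  FOLLOW(S') = { $, 'e' }

S' → e S: PREDICT = { 'e' }
S' → ε: PREDICT = { $, 'e' }
  $ is in predict set, so this production goes in M[S', $]

M[S', $] = S' → ε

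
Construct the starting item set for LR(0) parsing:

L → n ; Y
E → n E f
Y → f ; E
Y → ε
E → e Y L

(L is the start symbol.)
{ [L → . n ; Y], [L' → . L] }

First, augment the grammar with L' → L
I₀ = CLOSURE({ [L' → . L] }):
  [L' → . L] has the dot before L: add [L → . n ; Y]
No further items can be added.

I₀ = { [L → . n ; Y], [L' → . L] }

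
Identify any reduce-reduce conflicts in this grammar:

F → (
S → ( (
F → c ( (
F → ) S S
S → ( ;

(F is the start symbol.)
No reduce-reduce conflicts

Augment with F' → F and build the canonical LR(0) collection (I0 = CLOSURE({[F' → . F]}), then GOTO on every symbol after a dot until no new states appear). It has 12 states:
  I0: { [F → . (], [F → . ) S S], [F → . c ( (], [F' → . F] }  — shift
  I1: { [F → ( .] }  — reduce
  I2: { [F → ) . S S], [S → . ( (], [S → . ( ;] }  — shift
  I3: { [F' → F .] }  — accept
  I4: { [F → c . ( (] }  — shift
  I5: { [F → c ( . (] }  — shift
  I6: { [F → c ( ( .] }  — reduce
  I7: { [S → ( . (], [S → ( . ;] }  — shift
  I8: { [F → ) S . S], [S → . ( (], [S → . ( ;] }  — shift
  I9: { [F → ) S S .] }  — reduce
  I10: { [S → ( ( .] }  — reduce
  I11: { [S → ( ; .] }  — reduce

No state contains more than one complete item.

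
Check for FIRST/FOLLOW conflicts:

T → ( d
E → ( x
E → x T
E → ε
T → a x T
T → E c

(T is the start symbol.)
Nullable non-terminals: E.

E: nullable alternative(s) E → ε; FOLLOW(E) = { 'c' }
  E → ( x: FIRST \ {ε} = { '(' } — disjoint from FOLLOW(E)
  E → x T: FIRST \ {ε} = { 'x' } — disjoint from FOLLOW(E)
  E → ε: FIRST \ {ε} = { } — this is the only nullable alternative, skip

T has no nullable alternative, so no FIRST/FOLLOW check is needed there.

No FIRST/FOLLOW conflicts found.

Answer: No FIRST/FOLLOW conflicts.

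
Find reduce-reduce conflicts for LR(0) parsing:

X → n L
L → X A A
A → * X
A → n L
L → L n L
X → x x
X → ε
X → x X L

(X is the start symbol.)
Augment with X' → X and build the canonical LR(0) collection (I0 = CLOSURE({[X' → . X]}), then GOTO on every symbol after a dot until no new states appear). It has 17 states:
  I0: { [X → . n L], [X → . x X L], [X → . x x], [X → .], [X' → . X] }  — shift, reduce
  I1: { [X' → X .] }  — accept
  I2: { [L → . L n L], [L → . X A A], [X → . n L], [X → . x X L], [X → . x x], [X → .], [X → n . L] }  — shift, reduce
  I3: { [X → . n L], [X → . x X L], [X → . x x], [X → .], [X → x . X L], [X → x . x] }  — shift, reduce
  I4: { [L → . L n L], [L → . X A A], [X → . n L], [X → . x X L], [X → . x x], [X → .], [X → x X . L] }  — shift, reduce
  I5: { [X → . n L], [X → . x X L], [X → . x x], [X → .], [X → x . X L], [X → x . x], [X → x x .] }  — shift, 2 reduces
  I6: { [L → L . n L], [X → x X L .] }  — shift, reduce
  I7: { [A → . * X], [A → . n L], [L → X . A A] }  — shift
  I8: { [A → * . X], [X → . n L], [X → . x X L], [X → . x x], [X → .] }  — shift, reduce
  I9: { [A → . * X], [A → . n L], [L → X A . A] }  — shift
  I10: { [A → n . L], [L → . L n L], [L → . X A A], [X → . n L], [X → . x X L], [X → . x x], [X → .] }  — shift, reduce
  I11: { [A → n L .], [L → L . n L] }  — shift, reduce
  I12: { [L → . L n L], [L → . X A A], [L → L n . L], [X → . n L], [X → . x X L], [X → . x x], [X → .] }  — shift, reduce
  I13: { [L → L . n L], [L → L n L .] }  — shift, reduce
  I14: { [L → X A A .] }  — reduce
  I15: { [A → * X .] }  — reduce
  I16: { [L → L . n L], [X → n L .] }  — shift, reduce

I5 contains complete items [X → .], [X → x x .] — reduce-reduce conflict.

Answer: Yes — I5: [X → .] vs [X → x x .]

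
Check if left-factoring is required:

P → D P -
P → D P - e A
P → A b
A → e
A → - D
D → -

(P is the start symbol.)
Left-factoring is needed when two productions for the same non-terminal
share a common prefix on the right-hand side.

Productions for P:
  P → D P -
  P → D P - e A
  P → A b
Productions for A:
  A → e
  A → - D

Found common prefix 'D P -' in productions for P

Answer: Yes, P has productions with common prefix 'D P -'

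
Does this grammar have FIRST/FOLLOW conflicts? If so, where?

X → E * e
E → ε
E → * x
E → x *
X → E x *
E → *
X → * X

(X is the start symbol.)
A FIRST/FOLLOW conflict occurs when a non-terminal N has a nullable alternative N → β (β ⇒* ε) and another alternative N → α with FIRST(α) ∩ FOLLOW(N) ≠ ∅: on such a lookahead the parser cannot decide between expanding α and letting N vanish via β.

Nullable non-terminals: E.

E: nullable alternative(s) E → ε; FOLLOW(E) = { '*', 'x' }
  E → ε: FIRST \ {ε} = { } — this is the only nullable alternative, skip
  E → * x: FIRST \ {ε} = { '*' } — overlaps FOLLOW(E) on { '*' }: CONFLICT
  E → x *: FIRST \ {ε} = { 'x' } — overlaps FOLLOW(E) on { 'x' }: CONFLICT
  E → *: FIRST \ {ε} = { '*' } — overlaps FOLLOW(E) on { '*' }: CONFLICT

X has no nullable alternative, so no FIRST/FOLLOW check is needed there.

So the grammar has 3 FIRST/FOLLOW conflicts (marked CONFLICT above).

Answer: Yes. E → '*' x with FOLLOW(E) on { '*' }; E → x '*' with FOLLOW(E) on { 'x' }; E → '*' with FOLLOW(E) on { '*' }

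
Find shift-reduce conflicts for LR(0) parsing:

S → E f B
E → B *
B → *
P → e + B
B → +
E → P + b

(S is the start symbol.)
A shift-reduce conflict occurs when an LR(0) state has both:
  - a complete (reduce) item [A → α .] (dot at the end), and
  - a shift item [B → β . c γ] (dot before a terminal).

Augment with S' → S and build the canonical LR(0) collection (I0 = CLOSURE({[S' → . S]}), then GOTO on every symbol after a dot until no new states appear). It has 15 states:
  I0: { [B → . *], [B → . +], [E → . B *], [E → . P + b], [P → . e + B], [S → . E f B], [S' → . S] }  — shift
  I1: { [B → * .] }  — reduce
  I2: { [B → + .] }  — reduce
  I3: { [E → B . *] }  — shift
  I4: { [S → E . f B] }  — shift
  I5: { [E → P . + b] }  — shift
  I6: { [S' → S .] }  — accept
  I7: { [P → e . + B] }  — shift
  I8: { [B → . *], [B → . +], [P → e + . B] }  — shift
  I9: { [P → e + B .] }  — reduce
  I10: { [E → P + . b] }  — shift
  I11: { [E → P + b .] }  — reduce
  I12: { [B → . *], [B → . +], [S → E f . B] }  — shift
  I13: { [S → E f B .] }  — reduce
  I14: { [E → B * .] }  — reduce

No state contains both a complete item and a shift item.

Answer: No shift-reduce conflicts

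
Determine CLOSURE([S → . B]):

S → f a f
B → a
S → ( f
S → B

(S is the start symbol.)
To compute CLOSURE, for each item [A → α.Bβ] where B is a non-terminal, add [B → .γ] for all productions B → γ; repeat for the newly added items until nothing changes.

Start with: [S → . B]
  [S → . B] has the dot before B: add [B → . a]
No further items can be added.

CLOSURE = { [B → . a], [S → . B] }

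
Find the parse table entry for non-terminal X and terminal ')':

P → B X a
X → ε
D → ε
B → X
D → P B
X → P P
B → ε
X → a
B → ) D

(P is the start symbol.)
X → ε, X → P P

To find M[X, ')'], we find productions for X where ')' is in the predict set (PREDICT(N → α) = (FIRST(α) \ {ε}) ∪ (FOLLOW(N) if α ⇒* ε)).

Relevant sets:
  FIRST(P) = { ')', 'a' }
  FOLLOW(X) = { ')', 'a' }

X → ε: PREDICT = { ')', 'a' }
  ')' is in predict set, so this production goes in M[X, ')']
X → P P: PREDICT = { ')', 'a' }
  ')' is in predict set, so this production goes in M[X, ')']
X → a: PREDICT = { 'a' }

M[X, ')'] = X → ε, X → P P  (a multiply-defined cell — the grammar is not LL(1))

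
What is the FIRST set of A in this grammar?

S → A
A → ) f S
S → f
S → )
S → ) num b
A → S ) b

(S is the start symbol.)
To compute FIRST(A), examine every production with A on the left-hand side, reading each right-hand side left to right until a non-nullable symbol is reached.

FIRST sets of the other non-terminals involved (by the same procedure, iterated to a fixed point):
  FIRST(S) = { ')', 'f' }

From A → ) f S:
  - ')' is a terminal: add ')' and stop
From A → S ) b:
  - S is a non-terminal: add FIRST(S) \ {ε} = { ')', 'f' }
    S is not nullable, so stop

Collecting: FIRST(A) = { ')', 'f' }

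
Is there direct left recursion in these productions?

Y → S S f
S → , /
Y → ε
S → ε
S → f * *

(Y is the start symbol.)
Direct left recursion occurs when N → N α for some non-terminal N (the right-hand side begins with the left-hand side itself).

Y → S S f: starts with S
S → , /: starts with ','
Y → ε: starts with ε
S → ε: starts with ε
S → f * *: starts with f

No direct left recursion found.

Answer: No direct left recursion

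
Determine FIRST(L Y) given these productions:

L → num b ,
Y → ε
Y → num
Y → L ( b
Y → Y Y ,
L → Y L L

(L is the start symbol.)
{ ',', 'num' }

FIRST sets of the non-terminals involved (from the grammar, by fixed-point iteration):
  FIRST(L) = { ',', 'num' }

To compute FIRST(L Y), process the symbols left to right:
Symbol L is a non-terminal. Add FIRST(L) \ {ε} = { ',', 'num' }
L is not nullable (ε ∉ FIRST(L)), so stop here.
FIRST(L Y) = { ',', 'num' }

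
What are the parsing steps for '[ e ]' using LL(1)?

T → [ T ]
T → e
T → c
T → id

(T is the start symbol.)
LL(1) parsing maintains a stack (initially the start symbol over $) and the input. At each step: if the stack top is a terminal, match it against the current input token; if it is a non-terminal N, replace it with the RHS of M[N, lookahead] (the unique production whose predict set contains the lookahead).

Stack is shown with the top on the left.

Stack    Input    Action
------------------------
T $      [ e ] $  output T → [ T ]
[ T ] $  [ e ] $  match '['
T ] $    e ] $    output T → e
e ] $    e ] $    match 'e'
] $      ] $      match ']'
$        $        accept

The string is accepted.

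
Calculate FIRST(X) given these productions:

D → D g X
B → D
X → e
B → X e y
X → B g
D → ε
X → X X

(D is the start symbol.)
{ 'e', 'g' }

To compute FIRST(X), examine every production with X on the left-hand side, reading each right-hand side left to right until a non-nullable symbol is reached.

FIRST sets of the other non-terminals involved (by the same procedure, iterated to a fixed point):
  FIRST(B) = { 'e', 'g', ε }

From X → e:
  - e is a terminal: add 'e' and stop
From X → B g:
  - B is a non-terminal: add FIRST(B) \ {ε} = { 'e', 'g' }
    B is nullable, so continue to the next symbol
  - g is a terminal: add 'g' and stop
From X → X X:
  - X is the symbol being defined: contributes nothing new
    X is not nullable, so stop

Collecting: FIRST(X) = { 'e', 'g' }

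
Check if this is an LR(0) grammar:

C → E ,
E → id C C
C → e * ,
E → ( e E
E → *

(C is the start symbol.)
Yes, the grammar is LR(0)

Augment with C' → C and build the canonical LR(0) collection (I0 = CLOSURE({[C' → . C]}), then GOTO on every symbol after a dot until no new states appear). It has 14 states:
  I0: { [C → . E ,], [C → . e * ,], [C' → . C], [E → . ( e E], [E → . *], [E → . id C C] }  — shift
  I1: { [E → ( . e E] }  — shift
  I2: { [E → * .] }  — reduce
  I3: { [C' → C .] }  — accept
  I4: { [C → E . ,] }  — shift
  I5: { [C → e . * ,] }  — shift
  I6: { [C → . E ,], [C → . e * ,], [E → . ( e E], [E → . *], [E → . id C C], [E → id . C C] }  — shift
  I7: { [C → . E ,], [C → . e * ,], [E → . ( e E], [E → . *], [E → . id C C], [E → id C . C] }  — shift
  I8: { [E → id C C .] }  — reduce
  I9: { [C → e * . ,] }  — shift
  I10: { [C → e * , .] }  — reduce
  I11: { [C → E , .] }  — reduce
  I12: { [E → ( e . E], [E → . ( e E], [E → . *], [E → . id C C] }  — shift
  I13: { [E → ( e E .] }  — reduce

Every state is either a pure shift/goto state or contains exactly one complete item and nothing to shift — no conflicts. The grammar is LR(0).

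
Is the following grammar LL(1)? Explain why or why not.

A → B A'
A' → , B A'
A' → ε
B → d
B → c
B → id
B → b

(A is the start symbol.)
A grammar is LL(1) if for each non-terminal N with multiple productions, the predict sets of those productions are pairwise disjoint, where PREDICT(N → α) = (FIRST(α) \ {ε}) ∪ (FOLLOW(N) if α ⇒* ε).

Relevant sets:
  FOLLOW(A') = { $ }

For A':
  PREDICT(A' → ',' B A') = { ',' }
  PREDICT(A' → ε) = { $ }
For B:
  PREDICT(B → d) = { 'd' }
  PREDICT(B → c) = { 'c' }
  PREDICT(B → id) = { 'id' }
  PREDICT(B → b) = { 'b' }
A has a single production, so nothing to check there.

All predict sets are disjoint. The grammar IS LL(1).

Answer: Yes, the grammar is LL(1).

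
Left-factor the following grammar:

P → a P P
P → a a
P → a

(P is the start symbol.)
Left-factoring transforms A → αβ₁ | αβ₂ into A → αA' and A' → β₁ | β₂
(α is the longest common prefix among the alternatives). Repeat until
no nonterminal has two alternatives with a common prefix.

Round 1: P has alternatives sharing prefix 'a'. Introduce P': P → a P'
  Add: P' → P P
  Add: P' → a
  Add: P' → ε

No remaining common prefixes — done.

Resulting grammar:
P → a P'
P' → P P
P' → a
P' → ε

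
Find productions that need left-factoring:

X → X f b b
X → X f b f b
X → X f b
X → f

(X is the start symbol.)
Yes, X has productions with common prefix 'X f b'

Left-factoring is needed when two productions for the same non-terminal
share a common prefix on the right-hand side.

Productions for X:
  X → X f b b
  X → X f b f b
  X → X f b
  X → f

Found common prefix 'X f b' in productions for X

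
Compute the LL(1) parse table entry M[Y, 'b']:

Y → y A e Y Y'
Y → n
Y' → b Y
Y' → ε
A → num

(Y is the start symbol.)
To find M[Y, 'b'], we find productions for Y where 'b' is in the predict set (PREDICT(N → α) = (FIRST(α) \ {ε}) ∪ (FOLLOW(N) if α ⇒* ε)).

Y → y A e Y Y': PREDICT = { 'y' }
Y → n: PREDICT = { 'n' }

M[Y, 'b'] is empty (no production applies)

Answer: Empty (error entry)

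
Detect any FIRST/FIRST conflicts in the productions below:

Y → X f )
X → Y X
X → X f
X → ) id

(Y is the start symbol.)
Yes. X → Y X / X → X f on { ')' }; X → Y X / X → ')' id on { ')' }; X → X f / X → ')' id on { ')' }

FIRST sets of the non-terminals at (or reachable through a nullable prefix from) the front of some alternative:
  FIRST(Y) = { ')' }
  FIRST(X) = { ')' }

Productions for X:
  X → Y X: FIRST = { ')' }
  X → X f: FIRST = { ')' }
  X → ) id: FIRST = { ')' }
Y has only one production, so no FIRST/FIRST conflict is possible there.

Conflict for X: X → Y X and X → X f
  Overlap: { ')' }
Conflict for X: X → Y X and X → ) id
  Overlap: { ')' }
Conflict for X: X → X f and X → ) id
  Overlap: { ')' }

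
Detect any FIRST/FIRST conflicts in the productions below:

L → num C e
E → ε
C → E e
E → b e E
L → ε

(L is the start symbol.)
A FIRST/FIRST conflict occurs when two productions N → α and N → β for the same non-terminal have FIRST(α) ∩ FIRST(β) ≠ ∅ (with ε ∈ FIRST of a nullable right-hand side, so two nullable alternatives also conflict).

Productions for L:
  L → num C e: FIRST = { 'num' }
  L → ε: FIRST = { ε }
Productions for E:
  E → ε: FIRST = { ε }
  E → b e E: FIRST = { 'b' }
C has only one production, so no FIRST/FIRST conflict is possible there.

All alternatives of each non-terminal have pairwise disjoint FIRST sets.

Answer: No FIRST/FIRST conflicts.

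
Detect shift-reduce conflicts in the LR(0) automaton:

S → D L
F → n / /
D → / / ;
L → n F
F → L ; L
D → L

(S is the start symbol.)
A shift-reduce conflict occurs when an LR(0) state has both:
  - a complete (reduce) item [A → α .] (dot at the end), and
  - a shift item [B → β . c γ] (dot before a terminal).

Augment with S' → S and build the canonical LR(0) collection (I0 = CLOSURE({[S' → . S]}), then GOTO on every symbol after a dot until no new states appear). It has 16 states:
  I0: { [D → . / / ;], [D → . L], [L → . n F], [S → . D L], [S' → . S] }  — shift
  I1: { [D → / . / ;] }  — shift
  I2: { [L → . n F], [S → D . L] }  — shift
  I3: { [D → L .] }  — reduce
  I4: { [S' → S .] }  — accept
  I5: { [F → . L ; L], [F → . n / /], [L → . n F], [L → n . F] }  — shift
  I6: { [L → n F .] }  — reduce
  I7: { [F → L . ; L] }  — shift
  I8: { [F → . L ; L], [F → . n / /], [F → n . / /], [L → . n F], [L → n . F] }  — shift
  I9: { [F → n / . /] }  — shift
  I10: { [F → n / / .] }  — reduce
  I11: { [F → L ; . L], [L → . n F] }  — shift
  I12: { [F → L ; L .] }  — reduce
  I13: { [S → D L .] }  — reduce
  I14: { [D → / / . ;] }  — shift
  I15: { [D → / / ; .] }  — reduce

No state contains both a complete item and a shift item.

Answer: No shift-reduce conflicts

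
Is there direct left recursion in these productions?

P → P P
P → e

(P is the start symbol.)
P → P P: LEFT RECURSIVE (starts with P)
P → e: starts with e

The grammar has direct left recursion on: P.

Answer: Yes, P is left-recursive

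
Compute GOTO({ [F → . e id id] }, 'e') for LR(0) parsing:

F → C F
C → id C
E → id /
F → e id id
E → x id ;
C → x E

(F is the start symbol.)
GOTO(I, 'e') = CLOSURE({ [A → αX.β] : [A → α.Xβ] ∈ I, X = 'e' })

Items with dot before 'e', with the dot advanced:
  [F → . e id id] → [F → e . id id]
Closure adds nothing (no advanced item has the dot before a non-terminal).

GOTO = { [F → e . id id] }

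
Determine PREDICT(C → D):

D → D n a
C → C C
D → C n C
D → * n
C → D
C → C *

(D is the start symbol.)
{ '*' }

PREDICT(C → D) = (FIRST(RHS) \ {ε}) ∪ (FOLLOW(C) if ε ∈ FIRST(RHS), i.e. RHS ⇒* ε)
FIRST(D) = { '*' }
FIRST(D) = { '*' }
ε ∉ FIRST(D), so FOLLOW(C) is not added.
PREDICT(C → D) = { '*' }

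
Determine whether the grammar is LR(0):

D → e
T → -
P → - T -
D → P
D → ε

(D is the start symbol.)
A grammar is LR(0) if no state in the canonical LR(0) collection has:
  - both a shift item (dot before a terminal) and a complete item (shift-reduce conflict), or
  - two or more complete items (reduce-reduce conflict; the accept item [D' → D .] counts as a complete item here).

Augment with D' → D and build the canonical LR(0) collection (I0 = CLOSURE({[D' → . D]}), then GOTO on every symbol after a dot until no new states appear). It has 8 states:
  I0: { [D → . P], [D → . e], [D → .], [D' → . D], [P → . - T -] }  — shift, reduce
  I1: { [P → - . T -], [T → . -] }  — shift
  I2: { [D' → D .] }  — accept
  I3: { [D → P .] }  — reduce
  I4: { [D → e .] }  — reduce
  I5: { [T → - .] }  — reduce
  I6: { [P → - T . -] }  — shift
  I7: { [P → - T - .] }  — reduce

Conflict in state I0:
  Shift-reduce conflict between [D → .] and [D → . e]
So the grammar is NOT LR(0).

Answer: No. Shift-reduce conflict between [D → .] and [D → . e]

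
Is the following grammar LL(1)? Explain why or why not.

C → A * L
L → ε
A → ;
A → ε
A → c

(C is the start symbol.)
Yes, the grammar is LL(1).

Relevant sets:
  FOLLOW(A) = { '*' }

For A:
  PREDICT(A → ';') = { ';' }
  PREDICT(A → ε) = { '*' }
  PREDICT(A → c) = { 'c' }
C, L have a single production, so nothing to check there.

All predict sets are disjoint. The grammar IS LL(1).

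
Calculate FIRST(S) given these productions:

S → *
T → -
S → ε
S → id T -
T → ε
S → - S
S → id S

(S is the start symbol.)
To compute FIRST(S), examine every production with S on the left-hand side, reading each right-hand side left to right until a non-nullable symbol is reached.

From S → *:
  - '*' is a terminal: add '*' and stop
From S → ε:
  - ε-production, so ε ∈ FIRST(S)
From S → id T -:
  - id is a terminal: add 'id' and stop
From S → - S:
  - '-' is a terminal: add '-' and stop
From S → id S:
  - id is a terminal: add 'id' and stop

Collecting: FIRST(S) = { '*', '-', 'id', ε }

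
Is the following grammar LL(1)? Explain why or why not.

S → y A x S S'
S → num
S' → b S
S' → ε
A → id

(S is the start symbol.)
No. Predict set conflict for S': { 'b' }

Relevant sets:
  FOLLOW(S') = { $, 'b' }

For S:
  PREDICT(S → y A x S S') = { 'y' }
  PREDICT(S → num) = { 'num' }
For S':
  PREDICT(S' → b S) = { 'b' }
  PREDICT(S' → ε) = { $, 'b' }
A has a single production, so nothing to check there.

Conflict found: Predict set conflict for S': { 'b' }
The grammar is NOT LL(1).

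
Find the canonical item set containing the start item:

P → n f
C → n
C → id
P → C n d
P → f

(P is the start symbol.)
First, augment the grammar with P' → P
I₀ = CLOSURE({ [P' → . P] }):
  [P' → . P] has the dot before P: add [P → . n f], [P → . C n d], [P → . f]
  [P → . C n d] has the dot before C: add [C → . n], [C → . id]
No further items can be added.

I₀ = { [C → . id], [C → . n], [P → . C n d], [P → . f], [P → . n f], [P' → . P] }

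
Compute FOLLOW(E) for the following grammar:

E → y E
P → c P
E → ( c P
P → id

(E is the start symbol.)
{ $ }

To compute FOLLOW(E), find every occurrence of E on a right-hand side N → α E β: add FIRST(β) \ {ε}, and if β is empty or nullable also add FOLLOW(N). Iterate to a fixed point.

E is the start symbol, so $ ∈ FOLLOW(E).
In E → y E: E is at the end; this adds FOLLOW(E) to itself — nothing new

Taking the union: FOLLOW(E) = { $ }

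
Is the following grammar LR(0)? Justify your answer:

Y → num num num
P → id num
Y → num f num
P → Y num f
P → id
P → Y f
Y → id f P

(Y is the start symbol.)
No. Shift-reduce conflict between [P → id .] and [P → id . num]

Augment with Y' → Y and build the canonical LR(0) collection (I0 = CLOSURE({[Y' → . Y]}), then GOTO on every symbol after a dot until no new states appear). It has 16 states:
  I0: { [Y → . id f P], [Y → . num f num], [Y → . num num num], [Y' → . Y] }  — shift
  I1: { [Y' → Y .] }  — accept
  I2: { [Y → id . f P] }  — shift
  I3: { [Y → num . f num], [Y → num . num num] }  — shift
  I4: { [Y → num f . num] }  — shift
  I5: { [Y → num num . num] }  — shift
  I6: { [Y → num num num .] }  — reduce
  I7: { [Y → num f num .] }  — reduce
  I8: { [P → . Y f], [P → . Y num f], [P → . id num], [P → . id], [Y → . id f P], [Y → . num f num], [Y → . num num num], [Y → id f . P] }  — shift
  I9: { [Y → id f P .] }  — reduce
  I10: { [P → Y . f], [P → Y . num f] }  — shift
  I11: { [P → id . num], [P → id .], [Y → id . f P] }  — shift, reduce
  I12: { [P → id num .] }  — reduce
  I13: { [P → Y f .] }  — reduce
  I14: { [P → Y num . f] }  — shift
  I15: { [P → Y num f .] }  — reduce

Conflict in state I11:
  Shift-reduce conflict between [P → id .] and [P → id . num]
So the grammar is NOT LR(0).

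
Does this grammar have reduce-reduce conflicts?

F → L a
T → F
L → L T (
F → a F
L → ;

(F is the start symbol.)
A reduce-reduce conflict occurs when an LR(0) state has two complete items [A → α .] and [B → β .] — both call for a reduction, and with no lookahead the parser cannot choose between them.

Augment with F' → F and build the canonical LR(0) collection (I0 = CLOSURE({[F' → . F]}), then GOTO on every symbol after a dot until no new states appear). It has 10 states:
  I0: { [F → . L a], [F → . a F], [F' → . F], [L → . ;], [L → . L T (] }  — shift
  I1: { [L → ; .] }  — reduce
  I2: { [F' → F .] }  — accept
  I3: { [F → . L a], [F → . a F], [F → L . a], [L → . ;], [L → . L T (], [L → L . T (], [T → . F] }  — shift
  I4: { [F → . L a], [F → . a F], [F → a . F], [L → . ;], [L → . L T (] }  — shift
  I5: { [F → a F .] }  — reduce
  I6: { [T → F .] }  — reduce
  I7: { [L → L T . (] }  — shift
  I8: { [F → . L a], [F → . a F], [F → L a .], [F → a . F], [L → . ;], [L → . L T (] }  — shift, reduce
  I9: { [L → L T ( .] }  — reduce

No state contains more than one complete item.

Answer: No reduce-reduce conflicts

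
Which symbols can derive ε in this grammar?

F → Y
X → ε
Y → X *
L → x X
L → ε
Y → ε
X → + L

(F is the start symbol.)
ε-productions: X → ε, L → ε, Y → ε
So X, L, Y are immediately nullable.
F → Y: every symbol on the right is nullable, so F is nullable too.
Every non-terminal is now nullable.
Nullable = { 'F', 'L', 'X', 'Y' }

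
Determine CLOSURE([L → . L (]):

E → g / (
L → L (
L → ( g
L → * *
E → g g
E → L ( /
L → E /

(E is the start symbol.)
Start with: [L → . L (]
  [L → . L (] has the dot before L: add [L → . ( g], [L → . * *], [L → . E /]
  [L → . E /] has the dot before E: add [E → . g / (], [E → . g g], [E → . L ( /]
No further items can be added.

CLOSURE = { [E → . L ( /], [E → . g / (], [E → . g g], [L → . ( g], [L → . * *], [L → . E /], [L → . L (] }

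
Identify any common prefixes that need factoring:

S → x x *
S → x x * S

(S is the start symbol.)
Left-factoring is needed when two productions for the same non-terminal
share a common prefix on the right-hand side.

Productions for S:
  S → x x *
  S → x x * S

Found common prefix 'x x *' in productions for S

Answer: Yes, S has productions with common prefix 'x x *'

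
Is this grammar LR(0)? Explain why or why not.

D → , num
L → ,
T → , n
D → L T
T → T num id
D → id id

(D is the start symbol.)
A grammar is LR(0) if no state in the canonical LR(0) collection has:
  - both a shift item (dot before a terminal) and a complete item (shift-reduce conflict), or
  - two or more complete items (reduce-reduce conflict; the accept item [D' → D .] counts as a complete item here).

Augment with D' → D and build the canonical LR(0) collection (I0 = CLOSURE({[D' → . D]}), then GOTO on every symbol after a dot until no new states appear). It has 12 states:
  I0: { [D → . , num], [D → . L T], [D → . id id], [D' → . D], [L → . ,] }  — shift
  I1: { [D → , . num], [L → , .] }  — shift, reduce
  I2: { [D' → D .] }  — accept
  I3: { [D → L . T], [T → . , n], [T → . T num id] }  — shift
  I4: { [D → id . id] }  — shift
  I5: { [D → id id .] }  — reduce
  I6: { [T → , . n] }  — shift
  I7: { [D → L T .], [T → T . num id] }  — shift, reduce
  I8: { [T → T num . id] }  — shift
  I9: { [T → T num id .] }  — reduce
  I10: { [T → , n .] }  — reduce
  I11: { [D → , num .] }  — reduce

Conflict in state I1:
  Shift-reduce conflict between [L → , .] and [D → , . num]
So the grammar is NOT LR(0).

Answer: No. Shift-reduce conflict between [L → , .] and [D → , . num]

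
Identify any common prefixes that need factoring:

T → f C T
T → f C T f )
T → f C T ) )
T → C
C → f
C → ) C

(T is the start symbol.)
Yes, T has productions with common prefix 'f C T'

Left-factoring is needed when two productions for the same non-terminal
share a common prefix on the right-hand side.

Productions for T:
  T → f C T
  T → f C T f )
  T → f C T ) )
  T → C
Productions for C:
  C → f
  C → ) C

Found common prefix 'f C T' in productions for T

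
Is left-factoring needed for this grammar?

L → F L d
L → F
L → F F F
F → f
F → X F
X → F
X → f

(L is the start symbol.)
Left-factoring is needed when two productions for the same non-terminal
share a common prefix on the right-hand side.

Productions for L:
  L → F L d
  L → F
  L → F F F
Productions for F:
  F → f
  F → X F
Productions for X:
  X → F
  X → f

Found common prefix 'F' in productions for L

Answer: Yes, L has productions with common prefix 'F'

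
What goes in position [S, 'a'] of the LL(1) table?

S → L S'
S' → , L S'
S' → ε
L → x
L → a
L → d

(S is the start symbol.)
S → L S'

To find M[S, 'a'], we find productions for S where 'a' is in the predict set (PREDICT(N → α) = (FIRST(α) \ {ε}) ∪ (FOLLOW(N) if α ⇒* ε)).

Relevant sets:
  FIRST(L) = { 'a', 'd', 'x' }

S → L S': PREDICT = { 'a', 'd', 'x' }
  'a' is in predict set, so this production goes in M[S, 'a']

M[S, 'a'] = S → L S'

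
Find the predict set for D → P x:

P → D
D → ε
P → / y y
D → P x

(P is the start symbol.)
{ '/', 'x' }

PREDICT(D → P x) = (FIRST(RHS) \ {ε}) ∪ (FOLLOW(D) if ε ∈ FIRST(RHS), i.e. RHS ⇒* ε)
FIRST(P) = { '/', 'x', ε }
FIRST(P x) = { '/', 'x' }
ε ∉ FIRST(P x), so FOLLOW(D) is not added.
PREDICT(D → P x) = { '/', 'x' }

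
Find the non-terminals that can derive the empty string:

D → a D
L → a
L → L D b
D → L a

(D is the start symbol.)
A non-terminal is nullable if it can derive ε (the empty string): either it has an ε-production, or it has a production whose right-hand side consists entirely of nullable non-terminals.

There are no ε-productions, so no non-terminal can derive ε.
No non-terminals are nullable.

Answer: None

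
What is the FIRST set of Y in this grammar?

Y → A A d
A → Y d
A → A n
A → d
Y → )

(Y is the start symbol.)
To compute FIRST(Y), examine every production with Y on the left-hand side, reading each right-hand side left to right until a non-nullable symbol is reached.

FIRST sets of the other non-terminals involved (by the same procedure, iterated to a fixed point):
  FIRST(A) = { ')', 'd' }

From Y → A A d:
  - A is a non-terminal: add FIRST(A) \ {ε} = { ')', 'd' }
    A is not nullable, so stop
From Y → ):
  - ')' is a terminal: add ')' and stop

Collecting: FIRST(Y) = { ')', 'd' }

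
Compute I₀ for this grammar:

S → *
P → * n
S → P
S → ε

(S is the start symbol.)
First, augment the grammar with S' → S
I₀ = CLOSURE({ [S' → . S] }):
  [S' → . S] has the dot before S: add [S → . *], [S → . P], [S → .]
  [S → . P] has the dot before P: add [P → . * n]
No further items can be added.

I₀ = { [P → . * n], [S → . *], [S → . P], [S → .], [S' → . S] }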